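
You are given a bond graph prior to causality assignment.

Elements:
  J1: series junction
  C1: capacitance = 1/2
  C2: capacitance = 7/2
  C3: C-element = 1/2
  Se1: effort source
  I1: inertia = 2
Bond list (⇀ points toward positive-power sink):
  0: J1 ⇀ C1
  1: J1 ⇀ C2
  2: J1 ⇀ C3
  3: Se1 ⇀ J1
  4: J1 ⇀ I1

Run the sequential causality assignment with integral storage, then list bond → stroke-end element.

bond 3 |J1  (source Se1 imposes e)
bond 0 |J1  (C1 integral (e out))
bond 1 |J1  (prefer integral on C2)
bond 2 |J1  (C3: C, integral causality)
bond 4 |I1  (closing 1-jn rule on J1)

bond 0 stroke→J1
bond 1 stroke→J1
bond 2 stroke→J1
bond 3 stroke→J1
bond 4 stroke→I1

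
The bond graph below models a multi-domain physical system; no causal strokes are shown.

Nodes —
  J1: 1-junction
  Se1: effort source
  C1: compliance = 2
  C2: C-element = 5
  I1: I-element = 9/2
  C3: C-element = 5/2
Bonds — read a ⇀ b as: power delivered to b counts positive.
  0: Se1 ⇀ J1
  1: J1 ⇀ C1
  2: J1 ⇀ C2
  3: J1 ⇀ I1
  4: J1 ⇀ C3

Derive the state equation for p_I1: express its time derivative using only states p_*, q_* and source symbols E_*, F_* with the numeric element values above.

dp_I1/dt = E_Se1 - q_C1/2 - q_C2/5 - 2*q_C3/5

b0 stroke→J1  (source Se1 imposes e)
b1 stroke→J1  (prefer integral on C1)
b2 stroke→J1  (C2: C, integral causality)
b3 stroke→I1  (I1 integral (f out))
b4 stroke→J1  (1-jn J1 has f-setter on 3)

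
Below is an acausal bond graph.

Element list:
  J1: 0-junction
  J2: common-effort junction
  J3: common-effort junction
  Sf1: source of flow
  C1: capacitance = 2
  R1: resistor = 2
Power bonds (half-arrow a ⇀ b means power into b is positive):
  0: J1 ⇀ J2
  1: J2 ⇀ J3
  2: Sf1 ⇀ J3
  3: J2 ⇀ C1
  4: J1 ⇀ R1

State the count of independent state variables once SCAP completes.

b2 stroke at Sf1  (Sf1 (Sf) sets flow on bond)
b1 stroke at J3  (closing 0-jn rule on J3)
b3 stroke at J2  (prefer integral on C1)
b0 stroke at J1  (0-jn J2 has e-setter on 3)
b4 stroke at R1  (J1: bond 0 brought effort, rest push out)

1  (C1 all integral)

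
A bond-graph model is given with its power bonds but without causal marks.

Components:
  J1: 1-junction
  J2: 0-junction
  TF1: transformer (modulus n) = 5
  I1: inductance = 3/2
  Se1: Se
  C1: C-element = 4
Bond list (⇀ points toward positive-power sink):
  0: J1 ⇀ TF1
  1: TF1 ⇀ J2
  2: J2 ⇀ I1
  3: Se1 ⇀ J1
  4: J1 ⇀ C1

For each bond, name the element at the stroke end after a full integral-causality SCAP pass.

bond 0 →TF1
bond 1 →J2
bond 2 →I1
bond 3 →J1
bond 4 →J1

bond 3 stroke→J1  (Se1: effort source, stroke at far end)
bond 2 stroke→I1  (prefer integral on I1)
bond 1 stroke→J2  (J2 needs exactly one e-in)
bond 0 stroke→TF1  (through TF1, causality passes straight; one stroke at TF1)
bond 4 stroke→J1  (common-f at J1 fixed by 0)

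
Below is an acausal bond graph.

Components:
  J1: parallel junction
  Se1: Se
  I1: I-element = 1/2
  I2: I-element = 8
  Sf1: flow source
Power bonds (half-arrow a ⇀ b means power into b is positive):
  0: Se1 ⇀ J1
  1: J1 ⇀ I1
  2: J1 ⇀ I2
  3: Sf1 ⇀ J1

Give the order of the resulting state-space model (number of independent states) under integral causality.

b0 stroke→J1  (Se1: effort source, stroke at far end)
b3 stroke→Sf1  (Sf1 (Sf) sets flow on bond)
b1 stroke→I1  (common-e at J1 fixed by 0)
b2 stroke→I2  (J1: bond 0 brought effort, rest push out)

2  (I1, I2 all integral)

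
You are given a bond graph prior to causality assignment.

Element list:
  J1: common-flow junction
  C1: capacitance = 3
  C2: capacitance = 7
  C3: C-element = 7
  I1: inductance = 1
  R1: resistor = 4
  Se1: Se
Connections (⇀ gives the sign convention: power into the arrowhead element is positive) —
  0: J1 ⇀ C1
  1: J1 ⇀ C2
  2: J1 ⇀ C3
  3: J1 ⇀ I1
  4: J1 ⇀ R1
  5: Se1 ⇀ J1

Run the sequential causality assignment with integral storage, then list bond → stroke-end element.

#5 stroke at J1  (Se1: effort source, stroke at far end)
#0 stroke at J1  (C1 integral (e out))
#1 stroke at J1  (C2: C, integral causality)
#2 stroke at J1  (C3 outputs effort q/C3)
#3 stroke at I1  (I1 integral (f out))
#4 stroke at J1  (1-jn J1 has f-setter on 3)

#0 stroke at J1
#1 stroke at J1
#2 stroke at J1
#3 stroke at I1
#4 stroke at J1
#5 stroke at J1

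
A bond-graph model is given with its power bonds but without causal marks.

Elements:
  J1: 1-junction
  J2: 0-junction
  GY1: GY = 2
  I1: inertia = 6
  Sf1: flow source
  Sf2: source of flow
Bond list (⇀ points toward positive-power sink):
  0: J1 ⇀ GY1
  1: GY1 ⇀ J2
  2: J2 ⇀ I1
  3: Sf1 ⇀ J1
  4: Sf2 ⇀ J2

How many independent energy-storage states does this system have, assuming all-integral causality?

b3 stroke at Sf1  (Sf1 (Sf) sets flow on bond)
b4 stroke at Sf2  (Sf2 fixes flow; stroke at Sf2)
b0 stroke at J1  (J1: bond 3 brought flow, rest push out)
b1 stroke at J2  (through GY1, causality inverts; strokes same side of GY1)
b2 stroke at I1  (J2 effort already set via bond 1)

1  (I1 all integral)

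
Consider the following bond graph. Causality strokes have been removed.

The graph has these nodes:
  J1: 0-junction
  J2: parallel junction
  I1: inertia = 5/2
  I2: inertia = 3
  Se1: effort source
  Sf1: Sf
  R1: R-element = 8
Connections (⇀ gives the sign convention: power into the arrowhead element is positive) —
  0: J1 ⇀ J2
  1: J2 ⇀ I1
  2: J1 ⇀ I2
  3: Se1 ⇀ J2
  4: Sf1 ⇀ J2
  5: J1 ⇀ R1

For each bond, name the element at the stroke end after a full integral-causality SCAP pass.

b0 stroke at J1
b1 stroke at I1
b2 stroke at I2
b3 stroke at J2
b4 stroke at Sf1
b5 stroke at R1

β3 →J2  (Se1 (Se) sets effort on bond)
β4 →Sf1  (Sf1 (Sf) sets flow on bond)
β0 →J1  (J2 effort already set via bond 3)
β1 →I1  (0-jn J2 has e-setter on 3)
β2 →I2  (0-jn J1 has e-setter on 0)
β5 →R1  (J1: bond 0 brought effort, rest push out)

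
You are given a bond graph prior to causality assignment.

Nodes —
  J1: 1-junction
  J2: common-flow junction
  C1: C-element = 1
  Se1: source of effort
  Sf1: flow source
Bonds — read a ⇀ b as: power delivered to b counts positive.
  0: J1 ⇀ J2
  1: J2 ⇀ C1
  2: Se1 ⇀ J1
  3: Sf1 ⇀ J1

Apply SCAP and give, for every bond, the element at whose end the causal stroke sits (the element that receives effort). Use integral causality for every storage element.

β2 →J1  (Se1 (Se) sets effort on bond)
β3 →Sf1  (source Sf1 imposes f)
β0 →J1  (1-jn J1 has f-setter on 3)
β1 →J2  (J2: bond 0 brought flow, rest push out)

b0 stroke→J1
b1 stroke→J2
b2 stroke→J1
b3 stroke→Sf1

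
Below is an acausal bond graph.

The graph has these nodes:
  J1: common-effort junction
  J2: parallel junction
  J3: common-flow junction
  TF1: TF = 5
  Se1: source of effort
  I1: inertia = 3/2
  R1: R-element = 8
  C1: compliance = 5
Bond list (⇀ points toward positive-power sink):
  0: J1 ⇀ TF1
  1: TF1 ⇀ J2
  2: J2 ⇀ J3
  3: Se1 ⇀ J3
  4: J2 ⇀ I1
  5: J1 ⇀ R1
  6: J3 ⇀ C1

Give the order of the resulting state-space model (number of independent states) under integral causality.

#3 stroke at J3  (source Se1 imposes e)
#4 stroke at I1  (I1: I, integral causality)
#6 stroke at J3  (C1: C, integral causality)
#2 stroke at J2  (J3 needs exactly one f-in)
#1 stroke at TF1  (0-jn J2 has e-setter on 2)
#0 stroke at J1  (TF1: transformer flips bond 1)
#5 stroke at R1  (0-jn J1 has e-setter on 0)

2  (C1, I1 all integral)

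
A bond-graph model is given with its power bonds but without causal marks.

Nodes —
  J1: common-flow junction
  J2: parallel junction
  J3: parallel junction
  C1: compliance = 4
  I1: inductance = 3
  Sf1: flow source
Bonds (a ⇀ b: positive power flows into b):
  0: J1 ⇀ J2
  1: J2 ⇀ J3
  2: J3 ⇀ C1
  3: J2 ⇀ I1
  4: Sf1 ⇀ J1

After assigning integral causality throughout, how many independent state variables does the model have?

2  (C1, I1 all integral)

β4 →Sf1  (Sf1 fixes flow; stroke at Sf1)
β0 →J1  (J1: bond 4 brought flow, rest push out)
β2 →J3  (C1 outputs effort q/C1)
β1 →J2  (J3: bond 2 brought effort, rest push out)
β3 →I1  (J2 effort already set via bond 1)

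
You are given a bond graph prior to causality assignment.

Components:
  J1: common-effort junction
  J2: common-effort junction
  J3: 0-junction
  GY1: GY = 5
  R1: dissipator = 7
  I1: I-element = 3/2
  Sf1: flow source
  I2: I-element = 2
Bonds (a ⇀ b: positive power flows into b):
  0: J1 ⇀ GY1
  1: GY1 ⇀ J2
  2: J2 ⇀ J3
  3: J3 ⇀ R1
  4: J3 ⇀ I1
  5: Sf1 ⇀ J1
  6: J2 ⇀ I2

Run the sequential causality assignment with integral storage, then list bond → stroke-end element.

β5 |Sf1  (Sf1: flow source, stroke at near end)
β0 |J1  (J1 needs exactly one e-in)
β1 |J2  (GY GY1: same side as bond 0)
β2 |J3  (common-e at J2 fixed by 1)
β6 |I2  (J2: bond 1 brought effort, rest push out)
β3 |R1  (J3 effort already set via bond 2)
β4 |I1  (J3 effort already set via bond 2)

bond 0 |J1
bond 1 |J2
bond 2 |J3
bond 3 |R1
bond 4 |I1
bond 5 |Sf1
bond 6 |I2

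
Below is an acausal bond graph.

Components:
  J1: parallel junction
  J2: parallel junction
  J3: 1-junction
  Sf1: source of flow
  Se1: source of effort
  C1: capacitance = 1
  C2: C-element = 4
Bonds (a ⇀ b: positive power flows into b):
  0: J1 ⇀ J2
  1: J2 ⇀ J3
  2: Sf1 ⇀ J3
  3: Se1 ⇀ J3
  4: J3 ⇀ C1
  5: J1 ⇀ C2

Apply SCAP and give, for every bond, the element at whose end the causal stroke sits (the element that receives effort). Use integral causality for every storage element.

b0 stroke at J2
b1 stroke at J3
b2 stroke at Sf1
b3 stroke at J3
b4 stroke at J3
b5 stroke at J1

β2 →Sf1  (source Sf1 imposes f)
β3 →J3  (Se1 fixes effort; stroke away)
β1 →J3  (J3: bond 2 brought flow, rest push out)
β4 →J3  (J3 flow already set via bond 2)
β0 →J2  (J2: last free bond brings effort in)
β5 →J1  (only one effort-in slot at J1)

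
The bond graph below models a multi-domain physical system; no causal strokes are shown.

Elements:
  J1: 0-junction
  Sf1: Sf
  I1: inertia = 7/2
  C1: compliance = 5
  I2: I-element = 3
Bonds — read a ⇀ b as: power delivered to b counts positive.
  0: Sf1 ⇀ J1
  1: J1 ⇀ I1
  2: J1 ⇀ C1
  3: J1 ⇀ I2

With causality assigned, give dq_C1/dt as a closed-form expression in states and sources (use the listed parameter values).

#0 stroke at Sf1  (Sf1 (Sf) sets flow on bond)
#1 stroke at I1  (I1: I, integral causality)
#2 stroke at J1  (prefer integral on C1)
#3 stroke at I2  (0-jn J1 has e-setter on 2)

dq_C1/dt = F_Sf1 - 2*p_I1/7 - p_I2/3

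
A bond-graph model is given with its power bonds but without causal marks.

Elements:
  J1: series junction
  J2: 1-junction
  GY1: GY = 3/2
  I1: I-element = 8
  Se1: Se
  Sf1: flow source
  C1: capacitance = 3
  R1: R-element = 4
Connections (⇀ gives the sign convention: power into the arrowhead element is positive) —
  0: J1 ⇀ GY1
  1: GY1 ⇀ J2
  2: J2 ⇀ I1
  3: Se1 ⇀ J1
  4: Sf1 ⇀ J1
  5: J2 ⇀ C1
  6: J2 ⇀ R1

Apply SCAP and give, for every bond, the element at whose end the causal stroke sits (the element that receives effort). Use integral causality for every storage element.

b3 stroke at J1  (source Se1 imposes e)
b4 stroke at Sf1  (Sf1 (Sf) sets flow on bond)
b0 stroke at J1  (common-f at J1 fixed by 4)
b1 stroke at J2  (GY GY1: same side as bond 0)
b2 stroke at I1  (I1 outputs flow p/I1)
b5 stroke at J2  (J2: bond 2 brought flow, rest push out)
b6 stroke at J2  (common-f at J2 fixed by 2)

#0 →J1
#1 →J2
#2 →I1
#3 →J1
#4 →Sf1
#5 →J2
#6 →J2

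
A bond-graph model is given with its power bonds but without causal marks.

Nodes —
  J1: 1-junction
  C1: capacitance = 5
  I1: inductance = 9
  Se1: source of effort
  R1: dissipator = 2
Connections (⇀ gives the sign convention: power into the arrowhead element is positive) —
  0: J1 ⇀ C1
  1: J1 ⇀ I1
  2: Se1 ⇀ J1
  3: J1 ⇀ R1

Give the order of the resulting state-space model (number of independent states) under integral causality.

2  (C1, I1 all integral)

bond 2 |J1  (Se1 (Se) sets effort on bond)
bond 0 |J1  (C1 integral (e out))
bond 1 |I1  (I1: I, integral causality)
bond 3 |J1  (1-jn J1 has f-setter on 1)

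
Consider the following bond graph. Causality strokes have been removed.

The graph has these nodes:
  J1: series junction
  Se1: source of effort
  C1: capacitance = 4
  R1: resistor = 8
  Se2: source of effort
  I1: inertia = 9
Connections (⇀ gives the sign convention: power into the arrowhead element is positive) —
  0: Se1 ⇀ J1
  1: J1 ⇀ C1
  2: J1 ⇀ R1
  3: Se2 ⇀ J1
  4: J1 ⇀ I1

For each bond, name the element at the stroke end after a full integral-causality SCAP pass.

bond 0 stroke at J1  (Se1: effort source, stroke at far end)
bond 3 stroke at J1  (Se2: effort source, stroke at far end)
bond 1 stroke at J1  (C1: C, integral causality)
bond 4 stroke at I1  (prefer integral on I1)
bond 2 stroke at J1  (common-f at J1 fixed by 4)

#0 stroke at J1
#1 stroke at J1
#2 stroke at J1
#3 stroke at J1
#4 stroke at I1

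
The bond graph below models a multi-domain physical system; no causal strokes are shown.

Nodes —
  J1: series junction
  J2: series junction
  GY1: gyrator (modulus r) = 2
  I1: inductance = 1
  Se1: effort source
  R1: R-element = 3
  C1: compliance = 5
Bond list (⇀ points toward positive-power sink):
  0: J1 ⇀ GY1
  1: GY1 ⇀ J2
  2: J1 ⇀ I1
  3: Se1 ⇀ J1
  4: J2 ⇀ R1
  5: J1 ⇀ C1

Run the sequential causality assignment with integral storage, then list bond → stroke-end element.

b0 stroke at J1
b1 stroke at J2
b2 stroke at I1
b3 stroke at J1
b4 stroke at R1
b5 stroke at J1

bond 3 stroke at J1  (Se1: effort source, stroke at far end)
bond 2 stroke at I1  (I1: I, integral causality)
bond 0 stroke at J1  (common-f at J1 fixed by 2)
bond 5 stroke at J1  (common-f at J1 fixed by 2)
bond 1 stroke at J2  (GY1: gyrator matches bond 0)
bond 4 stroke at R1  (only one flow-in slot at J2)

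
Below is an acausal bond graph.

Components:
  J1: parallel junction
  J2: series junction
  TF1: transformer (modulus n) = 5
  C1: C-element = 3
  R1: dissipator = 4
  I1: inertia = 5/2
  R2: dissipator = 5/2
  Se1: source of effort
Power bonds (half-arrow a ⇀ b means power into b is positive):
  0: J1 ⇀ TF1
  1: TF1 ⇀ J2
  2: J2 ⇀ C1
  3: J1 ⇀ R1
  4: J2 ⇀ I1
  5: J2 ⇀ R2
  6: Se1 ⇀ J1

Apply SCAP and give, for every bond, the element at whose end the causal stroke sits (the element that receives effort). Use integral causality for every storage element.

bond 6 stroke→J1  (Se1: effort source, stroke at far end)
bond 0 stroke→TF1  (J1: bond 6 brought effort, rest push out)
bond 3 stroke→R1  (common-e at J1 fixed by 6)
bond 1 stroke→J2  (TF1 one-in-one-out from 0)
bond 2 stroke→J2  (C1 outputs effort q/C1)
bond 4 stroke→I1  (prefer integral on I1)
bond 5 stroke→J2  (J2 flow already set via bond 4)

β0 |TF1
β1 |J2
β2 |J2
β3 |R1
β4 |I1
β5 |J2
β6 |J1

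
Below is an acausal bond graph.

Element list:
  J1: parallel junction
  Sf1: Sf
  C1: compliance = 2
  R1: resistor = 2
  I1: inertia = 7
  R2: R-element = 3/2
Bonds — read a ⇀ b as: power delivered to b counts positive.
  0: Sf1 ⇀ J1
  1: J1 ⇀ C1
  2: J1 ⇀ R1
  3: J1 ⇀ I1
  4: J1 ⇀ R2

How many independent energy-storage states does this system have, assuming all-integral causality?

2  (C1, I1 all integral)

b0 stroke at Sf1  (source Sf1 imposes f)
b1 stroke at J1  (C1: C, integral causality)
b2 stroke at R1  (J1 effort already set via bond 1)
b3 stroke at I1  (common-e at J1 fixed by 1)
b4 stroke at R2  (J1: bond 1 brought effort, rest push out)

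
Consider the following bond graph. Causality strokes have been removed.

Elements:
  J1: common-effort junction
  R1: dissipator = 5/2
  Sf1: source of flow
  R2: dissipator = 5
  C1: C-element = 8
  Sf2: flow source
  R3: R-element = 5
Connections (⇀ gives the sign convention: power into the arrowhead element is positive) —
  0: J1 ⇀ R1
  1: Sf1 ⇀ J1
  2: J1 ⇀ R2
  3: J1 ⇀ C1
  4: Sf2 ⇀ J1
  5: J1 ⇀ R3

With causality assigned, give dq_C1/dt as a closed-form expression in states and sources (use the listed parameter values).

dq_C1/dt = F_Sf1 + F_Sf2 - q_C1/10

β1 |Sf1  (Sf1 fixes flow; stroke at Sf1)
β4 |Sf2  (Sf2: flow source, stroke at near end)
β3 |J1  (prefer integral on C1)
β0 |R1  (J1 effort already set via bond 3)
β2 |R2  (J1 effort already set via bond 3)
β5 |R3  (J1 effort already set via bond 3)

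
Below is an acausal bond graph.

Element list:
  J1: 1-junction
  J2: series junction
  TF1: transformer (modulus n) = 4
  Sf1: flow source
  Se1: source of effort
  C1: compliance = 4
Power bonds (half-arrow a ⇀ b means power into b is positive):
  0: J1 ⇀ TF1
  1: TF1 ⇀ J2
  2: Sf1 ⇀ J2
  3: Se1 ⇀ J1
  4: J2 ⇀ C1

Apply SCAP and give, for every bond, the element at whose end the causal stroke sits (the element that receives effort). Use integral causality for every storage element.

β0 →TF1
β1 →J2
β2 →Sf1
β3 →J1
β4 →J2

#2 stroke→Sf1  (Sf1 fixes flow; stroke at Sf1)
#3 stroke→J1  (Se1 (Se) sets effort on bond)
#0 stroke→TF1  (J1: last free bond brings flow in)
#1 stroke→J2  (J2 flow already set via bond 2)
#4 stroke→J2  (1-jn J2 has f-setter on 2)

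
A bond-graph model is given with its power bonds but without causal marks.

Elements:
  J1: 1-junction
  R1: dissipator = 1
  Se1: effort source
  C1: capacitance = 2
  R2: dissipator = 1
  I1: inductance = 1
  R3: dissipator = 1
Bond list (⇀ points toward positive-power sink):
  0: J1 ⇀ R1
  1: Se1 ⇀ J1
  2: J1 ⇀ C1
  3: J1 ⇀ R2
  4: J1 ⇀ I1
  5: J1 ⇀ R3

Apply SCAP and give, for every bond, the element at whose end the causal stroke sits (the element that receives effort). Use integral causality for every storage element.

#1 stroke at J1  (Se1 fixes effort; stroke away)
#2 stroke at J1  (C1 integral (e out))
#4 stroke at I1  (I1 integral (f out))
#0 stroke at J1  (J1 flow already set via bond 4)
#3 stroke at J1  (common-f at J1 fixed by 4)
#5 stroke at J1  (J1: bond 4 brought flow, rest push out)

bond 0 |J1
bond 1 |J1
bond 2 |J1
bond 3 |J1
bond 4 |I1
bond 5 |J1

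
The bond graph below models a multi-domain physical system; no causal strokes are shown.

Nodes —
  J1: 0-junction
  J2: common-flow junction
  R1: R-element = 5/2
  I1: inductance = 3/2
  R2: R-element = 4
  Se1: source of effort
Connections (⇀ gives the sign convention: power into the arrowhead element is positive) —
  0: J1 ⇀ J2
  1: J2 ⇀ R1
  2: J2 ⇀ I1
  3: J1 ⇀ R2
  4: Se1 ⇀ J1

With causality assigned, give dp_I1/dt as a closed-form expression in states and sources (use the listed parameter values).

bond 4 stroke→J1  (source Se1 imposes e)
bond 0 stroke→J2  (common-e at J1 fixed by 4)
bond 3 stroke→R2  (0-jn J1 has e-setter on 4)
bond 2 stroke→I1  (I1 integral (f out))
bond 1 stroke→J2  (1-jn J2 has f-setter on 2)

dp_I1/dt = E_Se1 - 5*p_I1/3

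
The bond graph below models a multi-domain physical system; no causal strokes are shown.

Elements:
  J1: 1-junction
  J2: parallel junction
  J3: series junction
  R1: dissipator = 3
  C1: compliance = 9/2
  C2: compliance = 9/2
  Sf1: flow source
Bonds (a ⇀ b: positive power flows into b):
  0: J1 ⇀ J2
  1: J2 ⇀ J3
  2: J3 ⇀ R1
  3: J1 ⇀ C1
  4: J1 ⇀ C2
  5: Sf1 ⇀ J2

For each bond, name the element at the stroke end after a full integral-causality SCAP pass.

b0 stroke→J2
b1 stroke→J3
b2 stroke→R1
b3 stroke→J1
b4 stroke→J1
b5 stroke→Sf1

b5 →Sf1  (Sf1 (Sf) sets flow on bond)
b3 →J1  (C1: C, integral causality)
b4 →J1  (C2 integral (e out))
b0 →J2  (J1: last free bond brings flow in)
b1 →J3  (J2: bond 0 brought effort, rest push out)
b2 →R1  (J3 needs exactly one f-in)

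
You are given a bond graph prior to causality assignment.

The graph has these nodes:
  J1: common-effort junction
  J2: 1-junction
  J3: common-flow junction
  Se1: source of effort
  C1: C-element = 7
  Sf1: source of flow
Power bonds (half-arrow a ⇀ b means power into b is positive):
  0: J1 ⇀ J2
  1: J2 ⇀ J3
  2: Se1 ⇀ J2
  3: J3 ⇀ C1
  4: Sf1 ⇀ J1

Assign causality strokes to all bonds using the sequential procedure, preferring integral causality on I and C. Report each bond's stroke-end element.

bond 0 stroke at J1
bond 1 stroke at J2
bond 2 stroke at J2
bond 3 stroke at J3
bond 4 stroke at Sf1

β2 →J2  (source Se1 imposes e)
β4 →Sf1  (source Sf1 imposes f)
β0 →J1  (closing 0-jn rule on J1)
β1 →J2  (J2 flow already set via bond 0)
β3 →J3  (common-f at J3 fixed by 1)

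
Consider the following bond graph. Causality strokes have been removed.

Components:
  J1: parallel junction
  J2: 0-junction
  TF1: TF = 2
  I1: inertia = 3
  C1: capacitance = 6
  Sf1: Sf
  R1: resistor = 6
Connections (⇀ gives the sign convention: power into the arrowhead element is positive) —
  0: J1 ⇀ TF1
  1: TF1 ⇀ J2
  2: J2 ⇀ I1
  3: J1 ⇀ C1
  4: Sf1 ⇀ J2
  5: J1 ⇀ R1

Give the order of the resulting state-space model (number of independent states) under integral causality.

2  (C1, I1 all integral)

bond 4 →Sf1  (Sf1 fixes flow; stroke at Sf1)
bond 2 →I1  (I1 outputs flow p/I1)
bond 1 →J2  (J2 needs exactly one e-in)
bond 0 →TF1  (TF TF1: opposite of bond 1)
bond 3 →J1  (C1: C, integral causality)
bond 5 →R1  (common-e at J1 fixed by 3)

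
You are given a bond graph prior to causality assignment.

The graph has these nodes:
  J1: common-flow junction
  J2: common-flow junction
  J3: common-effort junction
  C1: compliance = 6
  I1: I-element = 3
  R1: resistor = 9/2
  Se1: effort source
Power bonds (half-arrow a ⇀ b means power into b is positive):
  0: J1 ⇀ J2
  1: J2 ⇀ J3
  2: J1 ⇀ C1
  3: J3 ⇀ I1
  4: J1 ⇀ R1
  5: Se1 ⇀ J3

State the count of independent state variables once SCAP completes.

#5 stroke→J3  (Se1 fixes effort; stroke away)
#1 stroke→J2  (J3: bond 5 brought effort, rest push out)
#3 stroke→I1  (0-jn J3 has e-setter on 5)
#0 stroke→J1  (J2 needs exactly one f-in)
#2 stroke→J1  (prefer integral on C1)
#4 stroke→R1  (J1 needs exactly one f-in)

2  (C1, I1 all integral)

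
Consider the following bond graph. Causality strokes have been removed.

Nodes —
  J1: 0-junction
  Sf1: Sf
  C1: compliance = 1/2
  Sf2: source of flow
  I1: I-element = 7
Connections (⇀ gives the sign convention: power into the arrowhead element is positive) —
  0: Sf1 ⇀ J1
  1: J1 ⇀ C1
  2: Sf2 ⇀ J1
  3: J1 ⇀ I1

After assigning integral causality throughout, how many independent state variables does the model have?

b0 |Sf1  (source Sf1 imposes f)
b2 |Sf2  (Sf2 fixes flow; stroke at Sf2)
b1 |J1  (prefer integral on C1)
b3 |I1  (J1: bond 1 brought effort, rest push out)

2  (C1, I1 all integral)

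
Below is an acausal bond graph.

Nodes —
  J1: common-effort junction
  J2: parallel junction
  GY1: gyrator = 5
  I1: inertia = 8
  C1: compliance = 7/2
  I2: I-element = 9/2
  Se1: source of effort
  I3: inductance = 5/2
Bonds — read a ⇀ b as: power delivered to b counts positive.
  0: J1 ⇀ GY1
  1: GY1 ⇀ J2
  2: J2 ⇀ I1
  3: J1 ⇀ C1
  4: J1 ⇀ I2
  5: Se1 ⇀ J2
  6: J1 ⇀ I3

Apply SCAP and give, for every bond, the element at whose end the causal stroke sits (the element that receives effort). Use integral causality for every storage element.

#0 stroke at GY1
#1 stroke at GY1
#2 stroke at I1
#3 stroke at J1
#4 stroke at I2
#5 stroke at J2
#6 stroke at I3

b5 stroke→J2  (Se1: effort source, stroke at far end)
b1 stroke→GY1  (0-jn J2 has e-setter on 5)
b2 stroke→I1  (0-jn J2 has e-setter on 5)
b0 stroke→GY1  (GY GY1: same side as bond 1)
b3 stroke→J1  (prefer integral on C1)
b4 stroke→I2  (common-e at J1 fixed by 3)
b6 stroke→I3  (common-e at J1 fixed by 3)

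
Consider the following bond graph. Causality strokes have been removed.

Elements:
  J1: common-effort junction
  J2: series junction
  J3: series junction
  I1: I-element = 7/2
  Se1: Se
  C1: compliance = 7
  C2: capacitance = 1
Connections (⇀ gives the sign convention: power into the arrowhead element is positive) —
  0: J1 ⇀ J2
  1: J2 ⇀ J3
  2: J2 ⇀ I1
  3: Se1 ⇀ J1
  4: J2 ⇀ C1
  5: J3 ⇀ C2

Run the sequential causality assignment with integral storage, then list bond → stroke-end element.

#0 stroke at J2
#1 stroke at J2
#2 stroke at I1
#3 stroke at J1
#4 stroke at J2
#5 stroke at J3

bond 3 →J1  (Se1: effort source, stroke at far end)
bond 0 →J2  (J1: bond 3 brought effort, rest push out)
bond 2 →I1  (I1: I, integral causality)
bond 1 →J2  (J2 flow already set via bond 2)
bond 4 →J2  (1-jn J2 has f-setter on 2)
bond 5 →J3  (J3 flow already set via bond 1)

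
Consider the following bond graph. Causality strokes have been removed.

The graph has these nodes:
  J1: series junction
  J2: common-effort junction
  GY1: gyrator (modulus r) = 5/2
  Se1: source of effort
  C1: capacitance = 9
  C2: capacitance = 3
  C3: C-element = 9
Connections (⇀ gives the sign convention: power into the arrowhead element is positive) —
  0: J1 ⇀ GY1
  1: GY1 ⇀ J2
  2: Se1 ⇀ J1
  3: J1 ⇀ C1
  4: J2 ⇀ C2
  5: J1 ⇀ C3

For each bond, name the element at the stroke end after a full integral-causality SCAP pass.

β0 stroke→GY1
β1 stroke→GY1
β2 stroke→J1
β3 stroke→J1
β4 stroke→J2
β5 stroke→J1

β2 |J1  (Se1: effort source, stroke at far end)
β3 |J1  (C1: C, integral causality)
β4 |J2  (C2: C, integral causality)
β1 |GY1  (0-jn J2 has e-setter on 4)
β0 |GY1  (GY1 both-in/both-out from 1)
β5 |J1  (1-jn J1 has f-setter on 0)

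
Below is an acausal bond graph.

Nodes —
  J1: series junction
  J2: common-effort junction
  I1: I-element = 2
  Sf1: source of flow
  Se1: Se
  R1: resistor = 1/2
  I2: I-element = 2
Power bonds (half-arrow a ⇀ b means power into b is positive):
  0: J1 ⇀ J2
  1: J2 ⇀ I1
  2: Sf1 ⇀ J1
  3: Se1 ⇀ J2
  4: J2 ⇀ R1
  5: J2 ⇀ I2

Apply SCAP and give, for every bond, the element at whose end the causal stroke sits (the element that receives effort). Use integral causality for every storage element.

bond 0 stroke→J1
bond 1 stroke→I1
bond 2 stroke→Sf1
bond 3 stroke→J2
bond 4 stroke→R1
bond 5 stroke→I2

b2 →Sf1  (Sf1: flow source, stroke at near end)
b3 →J2  (Se1 (Se) sets effort on bond)
b0 →J1  (J1 flow already set via bond 2)
b1 →I1  (J2: bond 3 brought effort, rest push out)
b4 →R1  (J2 effort already set via bond 3)
b5 →I2  (J2: bond 3 brought effort, rest push out)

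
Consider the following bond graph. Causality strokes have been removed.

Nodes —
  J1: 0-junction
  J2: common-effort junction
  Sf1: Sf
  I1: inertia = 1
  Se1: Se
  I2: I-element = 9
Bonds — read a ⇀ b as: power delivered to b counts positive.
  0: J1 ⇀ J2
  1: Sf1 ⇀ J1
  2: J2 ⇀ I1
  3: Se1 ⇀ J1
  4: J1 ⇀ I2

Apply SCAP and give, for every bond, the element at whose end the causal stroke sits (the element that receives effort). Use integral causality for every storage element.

β1 stroke at Sf1  (source Sf1 imposes f)
β3 stroke at J1  (Se1: effort source, stroke at far end)
β0 stroke at J2  (J1 effort already set via bond 3)
β4 stroke at I2  (0-jn J1 has e-setter on 3)
β2 stroke at I1  (J2 effort already set via bond 0)

#0 →J2
#1 →Sf1
#2 →I1
#3 →J1
#4 →I2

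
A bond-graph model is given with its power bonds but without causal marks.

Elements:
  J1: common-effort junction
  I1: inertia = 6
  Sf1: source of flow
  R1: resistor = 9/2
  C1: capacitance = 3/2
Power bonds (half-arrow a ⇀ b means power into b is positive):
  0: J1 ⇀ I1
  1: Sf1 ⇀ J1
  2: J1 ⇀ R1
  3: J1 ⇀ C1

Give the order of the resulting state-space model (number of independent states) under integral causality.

#1 |Sf1  (source Sf1 imposes f)
#0 |I1  (I1: I, integral causality)
#3 |J1  (C1 outputs effort q/C1)
#2 |R1  (J1: bond 3 brought effort, rest push out)

2  (C1, I1 all integral)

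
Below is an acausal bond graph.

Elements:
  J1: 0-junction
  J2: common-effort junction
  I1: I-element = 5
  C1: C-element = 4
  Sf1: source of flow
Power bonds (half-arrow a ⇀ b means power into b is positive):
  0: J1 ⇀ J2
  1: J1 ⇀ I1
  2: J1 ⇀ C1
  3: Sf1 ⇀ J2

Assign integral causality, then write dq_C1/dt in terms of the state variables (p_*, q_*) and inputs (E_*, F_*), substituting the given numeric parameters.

bond 3 stroke→Sf1  (Sf1 (Sf) sets flow on bond)
bond 0 stroke→J2  (only one effort-in slot at J2)
bond 1 stroke→I1  (I1 outputs flow p/I1)
bond 2 stroke→J1  (J1 needs exactly one e-in)

dq_C1/dt = F_Sf1 - p_I1/5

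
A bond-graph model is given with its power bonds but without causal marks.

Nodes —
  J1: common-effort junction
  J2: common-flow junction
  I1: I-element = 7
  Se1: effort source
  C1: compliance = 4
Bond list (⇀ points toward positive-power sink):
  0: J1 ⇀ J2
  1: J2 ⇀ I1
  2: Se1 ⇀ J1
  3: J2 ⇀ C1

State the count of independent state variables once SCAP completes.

2  (C1, I1 all integral)

β2 |J1  (source Se1 imposes e)
β0 |J2  (J1 effort already set via bond 2)
β1 |I1  (I1 integral (f out))
β3 |J2  (J2: bond 1 brought flow, rest push out)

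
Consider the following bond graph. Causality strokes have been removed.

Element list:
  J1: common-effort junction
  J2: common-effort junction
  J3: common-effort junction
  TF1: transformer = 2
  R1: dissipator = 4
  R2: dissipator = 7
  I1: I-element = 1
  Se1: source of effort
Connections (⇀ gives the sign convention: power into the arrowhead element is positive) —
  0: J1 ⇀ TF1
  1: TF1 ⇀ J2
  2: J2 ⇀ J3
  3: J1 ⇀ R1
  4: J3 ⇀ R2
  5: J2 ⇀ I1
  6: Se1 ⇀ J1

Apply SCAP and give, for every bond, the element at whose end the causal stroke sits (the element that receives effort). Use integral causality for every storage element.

b0 stroke at TF1
b1 stroke at J2
b2 stroke at J3
b3 stroke at R1
b4 stroke at R2
b5 stroke at I1
b6 stroke at J1

#6 stroke at J1  (Se1: effort source, stroke at far end)
#0 stroke at TF1  (common-e at J1 fixed by 6)
#3 stroke at R1  (0-jn J1 has e-setter on 6)
#1 stroke at J2  (TF TF1: opposite of bond 0)
#2 stroke at J3  (common-e at J2 fixed by 1)
#5 stroke at I1  (0-jn J2 has e-setter on 1)
#4 stroke at R2  (common-e at J3 fixed by 2)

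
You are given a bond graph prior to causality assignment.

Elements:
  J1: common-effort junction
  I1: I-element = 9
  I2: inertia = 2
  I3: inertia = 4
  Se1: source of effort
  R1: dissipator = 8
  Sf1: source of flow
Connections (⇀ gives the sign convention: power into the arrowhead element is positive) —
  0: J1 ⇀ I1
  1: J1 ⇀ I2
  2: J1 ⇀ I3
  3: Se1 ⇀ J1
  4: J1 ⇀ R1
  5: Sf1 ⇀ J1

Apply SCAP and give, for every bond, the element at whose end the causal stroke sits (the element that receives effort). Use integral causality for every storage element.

#0 stroke at I1
#1 stroke at I2
#2 stroke at I3
#3 stroke at J1
#4 stroke at R1
#5 stroke at Sf1

b3 |J1  (Se1 fixes effort; stroke away)
b5 |Sf1  (Sf1: flow source, stroke at near end)
b0 |I1  (common-e at J1 fixed by 3)
b1 |I2  (0-jn J1 has e-setter on 3)
b2 |I3  (J1 effort already set via bond 3)
b4 |R1  (J1: bond 3 brought effort, rest push out)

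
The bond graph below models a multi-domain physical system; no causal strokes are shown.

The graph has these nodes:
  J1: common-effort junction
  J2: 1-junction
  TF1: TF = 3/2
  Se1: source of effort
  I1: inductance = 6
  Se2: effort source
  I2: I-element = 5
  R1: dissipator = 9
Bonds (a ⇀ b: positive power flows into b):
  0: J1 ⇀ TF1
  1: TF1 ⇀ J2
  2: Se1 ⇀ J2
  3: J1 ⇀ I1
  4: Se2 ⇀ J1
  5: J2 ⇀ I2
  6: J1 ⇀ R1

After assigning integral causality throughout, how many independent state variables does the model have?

bond 2 →J2  (Se1: effort source, stroke at far end)
bond 4 →J1  (Se2: effort source, stroke at far end)
bond 0 →TF1  (common-e at J1 fixed by 4)
bond 3 →I1  (0-jn J1 has e-setter on 4)
bond 6 →R1  (common-e at J1 fixed by 4)
bond 1 →J2  (TF TF1: opposite of bond 0)
bond 5 →I2  (J2 needs exactly one f-in)

2  (I1, I2 all integral)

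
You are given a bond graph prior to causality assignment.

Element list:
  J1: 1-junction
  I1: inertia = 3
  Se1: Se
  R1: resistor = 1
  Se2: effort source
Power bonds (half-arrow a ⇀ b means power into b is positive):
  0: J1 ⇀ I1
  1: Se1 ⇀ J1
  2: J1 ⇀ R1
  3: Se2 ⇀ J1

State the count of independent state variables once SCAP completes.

bond 1 |J1  (Se1: effort source, stroke at far end)
bond 3 |J1  (Se2 fixes effort; stroke away)
bond 0 |I1  (prefer integral on I1)
bond 2 |J1  (1-jn J1 has f-setter on 0)

1  (I1 all integral)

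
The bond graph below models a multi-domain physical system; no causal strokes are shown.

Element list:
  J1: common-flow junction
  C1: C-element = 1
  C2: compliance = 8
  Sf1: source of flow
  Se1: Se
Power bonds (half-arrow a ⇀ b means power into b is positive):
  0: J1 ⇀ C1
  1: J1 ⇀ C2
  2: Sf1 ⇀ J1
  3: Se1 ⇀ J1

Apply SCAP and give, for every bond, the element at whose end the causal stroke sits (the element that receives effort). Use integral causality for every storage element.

β0 stroke→J1
β1 stroke→J1
β2 stroke→Sf1
β3 stroke→J1

bond 2 stroke at Sf1  (Sf1 fixes flow; stroke at Sf1)
bond 3 stroke at J1  (source Se1 imposes e)
bond 0 stroke at J1  (J1 flow already set via bond 2)
bond 1 stroke at J1  (J1: bond 2 brought flow, rest push out)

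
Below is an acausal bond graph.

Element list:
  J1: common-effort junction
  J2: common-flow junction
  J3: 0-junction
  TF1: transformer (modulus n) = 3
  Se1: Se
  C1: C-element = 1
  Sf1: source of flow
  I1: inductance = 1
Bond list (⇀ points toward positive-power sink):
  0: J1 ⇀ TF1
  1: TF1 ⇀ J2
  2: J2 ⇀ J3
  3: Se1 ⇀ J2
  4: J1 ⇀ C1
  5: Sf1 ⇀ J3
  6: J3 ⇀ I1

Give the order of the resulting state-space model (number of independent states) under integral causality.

2  (C1, I1 all integral)

#3 stroke at J2  (Se1: effort source, stroke at far end)
#5 stroke at Sf1  (Sf1 fixes flow; stroke at Sf1)
#4 stroke at J1  (C1: C, integral causality)
#0 stroke at TF1  (0-jn J1 has e-setter on 4)
#1 stroke at J2  (TF1 one-in-one-out from 0)
#2 stroke at J3  (only one flow-in slot at J2)
#6 stroke at I1  (J3: bond 2 brought effort, rest push out)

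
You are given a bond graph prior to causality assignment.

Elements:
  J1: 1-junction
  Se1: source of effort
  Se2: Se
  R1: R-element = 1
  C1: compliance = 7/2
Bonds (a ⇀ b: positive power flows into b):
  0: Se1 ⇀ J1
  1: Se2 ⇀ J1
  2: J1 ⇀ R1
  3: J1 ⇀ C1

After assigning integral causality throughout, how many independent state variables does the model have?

1  (C1 all integral)

#0 →J1  (Se1 (Se) sets effort on bond)
#1 →J1  (source Se2 imposes e)
#3 →J1  (C1 integral (e out))
#2 →R1  (J1: last free bond brings flow in)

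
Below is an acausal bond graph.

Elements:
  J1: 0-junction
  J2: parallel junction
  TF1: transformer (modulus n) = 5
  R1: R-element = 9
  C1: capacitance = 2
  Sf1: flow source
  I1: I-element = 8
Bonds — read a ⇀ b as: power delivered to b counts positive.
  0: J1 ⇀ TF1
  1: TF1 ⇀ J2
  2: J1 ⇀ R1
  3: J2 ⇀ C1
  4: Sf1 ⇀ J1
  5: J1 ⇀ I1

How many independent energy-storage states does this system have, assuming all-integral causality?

2  (C1, I1 all integral)

b4 stroke at Sf1  (source Sf1 imposes f)
b3 stroke at J2  (C1: C, integral causality)
b1 stroke at TF1  (J2 effort already set via bond 3)
b0 stroke at J1  (through TF1, causality passes straight; one stroke at TF1)
b2 stroke at R1  (J1: bond 0 brought effort, rest push out)
b5 stroke at I1  (common-e at J1 fixed by 0)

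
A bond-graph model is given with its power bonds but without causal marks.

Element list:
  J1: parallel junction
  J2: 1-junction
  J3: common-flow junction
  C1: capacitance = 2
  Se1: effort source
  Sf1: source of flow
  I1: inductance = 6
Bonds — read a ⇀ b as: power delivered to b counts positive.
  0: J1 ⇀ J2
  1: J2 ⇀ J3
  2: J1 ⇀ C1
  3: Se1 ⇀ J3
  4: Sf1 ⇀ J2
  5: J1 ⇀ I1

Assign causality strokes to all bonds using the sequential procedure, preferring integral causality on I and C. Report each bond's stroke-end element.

β3 stroke at J3  (source Se1 imposes e)
β4 stroke at Sf1  (Sf1: flow source, stroke at near end)
β0 stroke at J2  (J2 flow already set via bond 4)
β1 stroke at J2  (J2: bond 4 brought flow, rest push out)
β2 stroke at J1  (C1 integral (e out))
β5 stroke at I1  (J1: bond 2 brought effort, rest push out)

b0 →J2
b1 →J2
b2 →J1
b3 →J3
b4 →Sf1
b5 →I1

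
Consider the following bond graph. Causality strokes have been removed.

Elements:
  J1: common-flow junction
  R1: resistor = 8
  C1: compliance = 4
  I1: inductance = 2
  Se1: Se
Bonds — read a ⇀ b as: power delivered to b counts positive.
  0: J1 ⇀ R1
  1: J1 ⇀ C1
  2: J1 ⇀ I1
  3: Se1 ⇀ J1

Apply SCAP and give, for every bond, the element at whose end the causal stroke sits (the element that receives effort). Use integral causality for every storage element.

β0 stroke at J1
β1 stroke at J1
β2 stroke at I1
β3 stroke at J1

β3 →J1  (source Se1 imposes e)
β1 →J1  (C1 outputs effort q/C1)
β2 →I1  (prefer integral on I1)
β0 →J1  (common-f at J1 fixed by 2)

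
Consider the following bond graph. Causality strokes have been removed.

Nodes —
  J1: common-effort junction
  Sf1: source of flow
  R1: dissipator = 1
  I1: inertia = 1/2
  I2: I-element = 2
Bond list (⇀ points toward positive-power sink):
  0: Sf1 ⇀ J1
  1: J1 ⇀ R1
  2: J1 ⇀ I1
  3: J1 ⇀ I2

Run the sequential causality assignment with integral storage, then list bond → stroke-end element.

bond 0 |Sf1
bond 1 |J1
bond 2 |I1
bond 3 |I2

β0 |Sf1  (Sf1: flow source, stroke at near end)
β2 |I1  (prefer integral on I1)
β3 |I2  (I2 outputs flow p/I2)
β1 |J1  (only one effort-in slot at J1)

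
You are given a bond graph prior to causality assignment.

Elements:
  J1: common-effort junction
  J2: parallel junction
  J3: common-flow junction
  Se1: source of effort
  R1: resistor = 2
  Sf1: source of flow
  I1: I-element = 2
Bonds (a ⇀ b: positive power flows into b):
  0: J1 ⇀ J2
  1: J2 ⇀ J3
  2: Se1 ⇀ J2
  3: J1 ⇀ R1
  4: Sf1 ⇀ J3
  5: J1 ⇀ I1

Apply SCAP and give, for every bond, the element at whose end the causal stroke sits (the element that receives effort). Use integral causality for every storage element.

#2 |J2  (Se1: effort source, stroke at far end)
#4 |Sf1  (source Sf1 imposes f)
#0 |J1  (J2: bond 2 brought effort, rest push out)
#1 |J3  (J2 effort already set via bond 2)
#3 |R1  (0-jn J1 has e-setter on 0)
#5 |I1  (J1: bond 0 brought effort, rest push out)

β0 stroke at J1
β1 stroke at J3
β2 stroke at J2
β3 stroke at R1
β4 stroke at Sf1
β5 stroke at I1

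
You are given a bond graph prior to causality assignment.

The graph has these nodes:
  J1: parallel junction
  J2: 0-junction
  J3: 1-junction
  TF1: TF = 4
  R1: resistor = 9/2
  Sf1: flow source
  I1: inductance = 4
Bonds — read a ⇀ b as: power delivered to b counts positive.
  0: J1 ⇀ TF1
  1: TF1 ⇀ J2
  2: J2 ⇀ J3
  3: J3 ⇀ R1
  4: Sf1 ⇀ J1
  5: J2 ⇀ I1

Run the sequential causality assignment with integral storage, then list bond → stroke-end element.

β0 →J1
β1 →TF1
β2 →J2
β3 →J3
β4 →Sf1
β5 →I1

#4 stroke→Sf1  (Sf1 (Sf) sets flow on bond)
#0 stroke→J1  (only one effort-in slot at J1)
#1 stroke→TF1  (TF1 one-in-one-out from 0)
#5 stroke→I1  (I1: I, integral causality)
#2 stroke→J2  (closing 0-jn rule on J2)
#3 stroke→J3  (1-jn J3 has f-setter on 2)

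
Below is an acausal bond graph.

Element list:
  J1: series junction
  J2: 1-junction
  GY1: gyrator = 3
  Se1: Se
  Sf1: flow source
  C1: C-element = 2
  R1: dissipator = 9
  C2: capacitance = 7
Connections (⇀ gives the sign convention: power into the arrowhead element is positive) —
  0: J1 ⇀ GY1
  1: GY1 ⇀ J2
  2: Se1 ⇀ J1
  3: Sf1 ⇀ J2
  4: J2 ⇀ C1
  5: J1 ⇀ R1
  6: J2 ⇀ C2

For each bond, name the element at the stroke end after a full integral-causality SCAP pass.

bond 0 →J1
bond 1 →J2
bond 2 →J1
bond 3 →Sf1
bond 4 →J2
bond 5 →R1
bond 6 →J2

b2 →J1  (Se1: effort source, stroke at far end)
b3 →Sf1  (Sf1 fixes flow; stroke at Sf1)
b1 →J2  (common-f at J2 fixed by 3)
b4 →J2  (common-f at J2 fixed by 3)
b6 →J2  (common-f at J2 fixed by 3)
b0 →J1  (GY GY1: same side as bond 1)
b5 →R1  (closing 1-jn rule on J1)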